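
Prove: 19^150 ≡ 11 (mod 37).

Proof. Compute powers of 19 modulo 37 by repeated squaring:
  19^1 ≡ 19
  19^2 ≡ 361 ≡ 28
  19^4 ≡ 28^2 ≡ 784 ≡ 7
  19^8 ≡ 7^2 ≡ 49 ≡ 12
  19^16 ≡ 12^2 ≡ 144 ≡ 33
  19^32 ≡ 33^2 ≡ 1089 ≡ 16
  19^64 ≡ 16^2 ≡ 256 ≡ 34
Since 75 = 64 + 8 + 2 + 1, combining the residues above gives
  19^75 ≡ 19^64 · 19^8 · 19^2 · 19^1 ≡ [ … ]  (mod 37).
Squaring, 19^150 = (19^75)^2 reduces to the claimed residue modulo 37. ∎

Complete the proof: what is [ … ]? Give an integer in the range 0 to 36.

19^64 · 19^8 · 19^2 · 19^1 ≡ 34 · 12 · 28 · 19 = 217056.
217056 mod 37 = 14, so 19^75 ≡ 14 (mod 37).

14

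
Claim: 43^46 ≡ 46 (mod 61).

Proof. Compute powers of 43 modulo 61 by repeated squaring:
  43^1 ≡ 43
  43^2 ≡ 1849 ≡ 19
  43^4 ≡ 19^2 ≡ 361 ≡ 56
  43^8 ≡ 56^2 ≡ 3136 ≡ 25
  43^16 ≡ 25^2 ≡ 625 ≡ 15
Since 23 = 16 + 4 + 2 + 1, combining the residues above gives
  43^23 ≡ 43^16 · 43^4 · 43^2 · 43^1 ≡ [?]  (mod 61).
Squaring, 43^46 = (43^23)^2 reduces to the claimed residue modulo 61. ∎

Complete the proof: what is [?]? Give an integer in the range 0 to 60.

43^16 · 43^4 · 43^2 · 43^1 ≡ 15 · 56 · 19 · 43 = 686280.
686280 mod 61 = 30, so 43^23 ≡ 30 (mod 61).

30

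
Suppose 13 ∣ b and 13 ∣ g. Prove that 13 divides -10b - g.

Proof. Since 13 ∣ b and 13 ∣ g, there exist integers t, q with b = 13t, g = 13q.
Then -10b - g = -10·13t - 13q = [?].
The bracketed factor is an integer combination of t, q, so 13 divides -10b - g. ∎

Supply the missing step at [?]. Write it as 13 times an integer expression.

Pull the common 13 out of every term: -10·13t - 13q = 13(-q - 10t).
-q - 10t is an integer, which exhibits the divisibility.

13(-q - 10t)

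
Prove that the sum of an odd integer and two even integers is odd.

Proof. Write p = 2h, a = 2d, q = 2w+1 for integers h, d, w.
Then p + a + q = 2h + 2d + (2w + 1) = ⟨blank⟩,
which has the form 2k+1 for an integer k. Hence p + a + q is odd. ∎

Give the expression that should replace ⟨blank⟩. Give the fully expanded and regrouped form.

2(d + h + w) + 1

2h + 2d + (2w + 1) = 2d + 2h + 2w + 1
= 2(d + h + w) + 1.
Since d + h + w is an integer, the sum is of the form 2k+1 for an integer k.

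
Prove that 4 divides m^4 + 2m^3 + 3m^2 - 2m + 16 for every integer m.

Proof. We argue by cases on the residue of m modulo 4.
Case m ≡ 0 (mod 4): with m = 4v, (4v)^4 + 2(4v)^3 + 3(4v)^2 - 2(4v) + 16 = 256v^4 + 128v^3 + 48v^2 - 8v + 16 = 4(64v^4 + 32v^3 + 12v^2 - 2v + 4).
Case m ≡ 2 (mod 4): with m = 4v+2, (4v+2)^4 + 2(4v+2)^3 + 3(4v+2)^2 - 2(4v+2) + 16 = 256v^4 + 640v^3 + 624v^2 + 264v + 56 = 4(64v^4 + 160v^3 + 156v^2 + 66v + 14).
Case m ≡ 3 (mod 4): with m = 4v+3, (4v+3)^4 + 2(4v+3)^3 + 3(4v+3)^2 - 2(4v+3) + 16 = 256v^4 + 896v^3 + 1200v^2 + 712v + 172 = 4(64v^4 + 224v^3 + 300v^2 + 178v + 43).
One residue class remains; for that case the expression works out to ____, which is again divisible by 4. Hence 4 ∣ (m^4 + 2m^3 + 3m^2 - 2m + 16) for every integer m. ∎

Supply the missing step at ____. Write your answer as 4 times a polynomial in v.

The residues treated are {0, 2, 3}, so the missing case is m ≡ 1 (mod 4); write m = 4v+1.
Then (4v+1)^4 + 2(4v+1)^3 + 3(4v+1)^2 - 2(4v+1) + 16 = 256v^4 + 384v^3 + 240v^2 + 56v + 20 = 4(64v^4 + 96v^3 + 60v^2 + 14v + 5).

4(64v^4 + 96v^3 + 60v^2 + 14v + 5)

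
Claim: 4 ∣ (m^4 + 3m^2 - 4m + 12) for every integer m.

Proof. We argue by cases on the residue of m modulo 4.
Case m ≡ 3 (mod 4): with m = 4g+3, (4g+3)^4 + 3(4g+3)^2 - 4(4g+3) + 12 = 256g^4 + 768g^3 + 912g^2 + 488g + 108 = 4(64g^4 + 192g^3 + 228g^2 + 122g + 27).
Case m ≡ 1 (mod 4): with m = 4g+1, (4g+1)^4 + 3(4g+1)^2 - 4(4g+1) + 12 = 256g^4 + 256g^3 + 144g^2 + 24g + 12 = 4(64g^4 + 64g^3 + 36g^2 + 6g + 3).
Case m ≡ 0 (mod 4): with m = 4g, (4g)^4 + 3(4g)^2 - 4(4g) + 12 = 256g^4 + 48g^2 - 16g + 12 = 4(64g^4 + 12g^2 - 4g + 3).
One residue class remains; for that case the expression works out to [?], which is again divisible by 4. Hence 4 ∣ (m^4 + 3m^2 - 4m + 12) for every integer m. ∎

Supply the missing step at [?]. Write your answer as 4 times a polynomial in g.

Only m ≡ 2 (mod 4) is unaccounted for. Put m = 4g+2:
(4g+2)^4 + 3(4g+2)^2 - 4(4g+2) + 12 expands to 256g^4 + 512g^3 + 432g^2 + 160g + 32,
and factoring out 4 leaves 4(64g^4 + 128g^3 + 108g^2 + 40g + 8).

4(64g^4 + 128g^3 + 108g^2 + 40g + 8)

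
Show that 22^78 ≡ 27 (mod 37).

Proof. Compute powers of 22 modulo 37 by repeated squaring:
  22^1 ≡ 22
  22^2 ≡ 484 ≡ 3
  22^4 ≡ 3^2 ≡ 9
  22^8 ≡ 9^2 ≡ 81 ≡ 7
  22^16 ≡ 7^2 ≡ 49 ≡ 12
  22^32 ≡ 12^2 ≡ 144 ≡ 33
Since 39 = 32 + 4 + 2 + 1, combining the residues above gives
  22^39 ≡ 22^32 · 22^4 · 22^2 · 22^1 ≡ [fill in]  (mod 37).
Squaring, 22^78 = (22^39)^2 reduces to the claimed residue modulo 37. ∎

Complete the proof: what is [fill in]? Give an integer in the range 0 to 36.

22^32 · 22^4 · 22^2 · 22^1 ≡ 33 · 9 · 3 · 22 = 19602.
19602 mod 37 = 29, so 22^39 ≡ 29 (mod 37).

29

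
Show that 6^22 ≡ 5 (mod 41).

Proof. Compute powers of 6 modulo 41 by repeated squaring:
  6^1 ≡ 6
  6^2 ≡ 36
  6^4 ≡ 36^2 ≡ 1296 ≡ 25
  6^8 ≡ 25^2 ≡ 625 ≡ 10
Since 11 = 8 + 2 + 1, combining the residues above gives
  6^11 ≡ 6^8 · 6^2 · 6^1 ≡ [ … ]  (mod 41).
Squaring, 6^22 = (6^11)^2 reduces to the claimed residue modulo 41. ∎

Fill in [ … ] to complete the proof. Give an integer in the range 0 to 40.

28

Multiply the listed residues: 10 · 36 · 6 = 360 → 2160.
Reducing modulo 41: 2160 = 52·41 + 28, so 6^11 ≡ 28.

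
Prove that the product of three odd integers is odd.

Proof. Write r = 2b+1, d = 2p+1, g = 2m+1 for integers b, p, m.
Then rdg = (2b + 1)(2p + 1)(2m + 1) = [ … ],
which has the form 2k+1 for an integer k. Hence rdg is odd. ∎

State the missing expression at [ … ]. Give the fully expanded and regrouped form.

2(4bmp + 2bm + 2bp + b + 2mp + m + p) + 1

(2b + 1)(2p + 1)(2m + 1) = 8bmp + 4bm + 4bp + 2b + 4mp + 2m + 2p + 1
= 2(4bmp + 2bm + 2bp + b + 2mp + m + p) + 1.
Since 4bmp + 2bm + 2bp + b + 2mp + m + p is an integer, the product is of the form 2k+1 for an integer k.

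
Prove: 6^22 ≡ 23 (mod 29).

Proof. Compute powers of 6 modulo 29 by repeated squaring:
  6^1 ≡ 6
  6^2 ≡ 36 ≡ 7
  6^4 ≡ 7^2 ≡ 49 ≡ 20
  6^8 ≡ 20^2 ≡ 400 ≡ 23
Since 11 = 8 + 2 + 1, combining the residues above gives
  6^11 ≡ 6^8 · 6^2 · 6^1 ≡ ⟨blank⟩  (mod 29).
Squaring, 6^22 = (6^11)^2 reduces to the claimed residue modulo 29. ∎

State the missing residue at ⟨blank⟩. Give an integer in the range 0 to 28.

6^8 · 6^2 · 6^1 ≡ 23 · 7 · 6 = 966.
966 mod 29 = 9, so 6^11 ≡ 9 (mod 29).

9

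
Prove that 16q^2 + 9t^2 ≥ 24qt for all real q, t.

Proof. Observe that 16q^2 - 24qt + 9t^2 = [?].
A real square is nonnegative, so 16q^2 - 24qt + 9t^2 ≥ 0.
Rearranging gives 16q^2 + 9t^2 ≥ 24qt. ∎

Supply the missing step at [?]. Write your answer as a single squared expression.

(4q - 3t)^2

16q^2 - 24qt + 9t^2 is a perfect-square trinomial: the outer terms are (4q)^2 and (3t)^2, and the cross term is -2·4q·3t.
So 16q^2 - 24qt + 9t^2 = (4q - 3t)^2 ≥ 0.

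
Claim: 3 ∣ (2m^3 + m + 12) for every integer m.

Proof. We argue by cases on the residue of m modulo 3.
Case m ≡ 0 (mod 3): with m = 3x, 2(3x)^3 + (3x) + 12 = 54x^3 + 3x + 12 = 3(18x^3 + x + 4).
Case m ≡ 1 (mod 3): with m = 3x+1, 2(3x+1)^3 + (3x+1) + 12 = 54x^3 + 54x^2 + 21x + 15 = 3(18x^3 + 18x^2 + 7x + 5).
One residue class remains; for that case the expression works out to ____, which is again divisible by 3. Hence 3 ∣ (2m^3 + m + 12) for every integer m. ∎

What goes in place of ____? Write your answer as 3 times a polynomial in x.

Only m ≡ 2 (mod 3) is unaccounted for. Put m = 3x+2:
2(3x+2)^3 + (3x+2) + 12 expands to 54x^3 + 108x^2 + 75x + 30,
and factoring out 3 leaves 3(18x^3 + 36x^2 + 25x + 10).

3(18x^3 + 36x^2 + 25x + 10)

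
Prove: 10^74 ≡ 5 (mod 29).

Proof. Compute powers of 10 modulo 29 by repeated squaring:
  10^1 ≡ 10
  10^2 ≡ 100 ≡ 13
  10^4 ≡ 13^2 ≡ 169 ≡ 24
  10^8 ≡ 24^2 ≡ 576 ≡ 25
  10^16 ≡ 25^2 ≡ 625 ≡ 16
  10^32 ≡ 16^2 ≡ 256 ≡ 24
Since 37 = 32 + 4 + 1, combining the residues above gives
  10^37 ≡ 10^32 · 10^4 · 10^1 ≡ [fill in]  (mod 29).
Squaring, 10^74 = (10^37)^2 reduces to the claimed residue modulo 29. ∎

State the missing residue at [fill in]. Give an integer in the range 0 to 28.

18

Multiply the listed residues: 24 · 24 · 10 = 576 → 5760.
Reducing modulo 29: 5760 = 198·29 + 18, so 10^37 ≡ 18.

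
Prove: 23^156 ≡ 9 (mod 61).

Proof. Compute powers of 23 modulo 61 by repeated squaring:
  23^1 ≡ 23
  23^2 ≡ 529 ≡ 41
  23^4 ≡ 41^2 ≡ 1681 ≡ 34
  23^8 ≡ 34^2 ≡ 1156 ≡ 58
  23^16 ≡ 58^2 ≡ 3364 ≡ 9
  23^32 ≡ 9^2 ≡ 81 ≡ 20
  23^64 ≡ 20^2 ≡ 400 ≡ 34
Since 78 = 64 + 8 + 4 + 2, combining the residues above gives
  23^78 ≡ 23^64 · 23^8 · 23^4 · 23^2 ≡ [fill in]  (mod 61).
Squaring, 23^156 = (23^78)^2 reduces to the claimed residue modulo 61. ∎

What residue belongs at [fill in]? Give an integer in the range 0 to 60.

23^64 · 23^8 · 23^4 · 23^2 ≡ 34 · 58 · 34 · 41 = 2748968.
2748968 mod 61 = 3, so 23^78 ≡ 3 (mod 61).

3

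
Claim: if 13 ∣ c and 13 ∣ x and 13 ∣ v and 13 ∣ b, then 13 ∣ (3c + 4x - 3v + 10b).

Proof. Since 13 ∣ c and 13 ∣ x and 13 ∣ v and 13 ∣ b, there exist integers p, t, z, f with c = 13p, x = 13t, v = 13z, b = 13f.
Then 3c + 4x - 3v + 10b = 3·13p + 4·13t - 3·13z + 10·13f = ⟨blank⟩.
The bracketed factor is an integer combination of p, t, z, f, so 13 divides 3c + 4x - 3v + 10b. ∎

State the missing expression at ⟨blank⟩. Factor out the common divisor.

Pull the common 13 out of every term: 3·13p + 4·13t - 3·13z + 10·13f = 13(10f + 3p + 4t - 3z).
10f + 3p + 4t - 3z is an integer, which exhibits the divisibility.

13(10f + 3p + 4t - 3z)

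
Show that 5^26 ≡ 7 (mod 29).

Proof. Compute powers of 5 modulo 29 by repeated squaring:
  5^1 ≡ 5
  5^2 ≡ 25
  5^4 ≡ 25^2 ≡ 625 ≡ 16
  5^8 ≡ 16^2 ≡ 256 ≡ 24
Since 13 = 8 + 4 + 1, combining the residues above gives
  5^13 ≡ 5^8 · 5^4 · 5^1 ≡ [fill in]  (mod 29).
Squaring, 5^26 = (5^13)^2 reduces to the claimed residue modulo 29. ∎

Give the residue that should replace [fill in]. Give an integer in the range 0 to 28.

5^8 · 5^4 · 5^1 ≡ 24 · 16 · 5 = 1920.
1920 mod 29 = 6, so 5^13 ≡ 6 (mod 29).

6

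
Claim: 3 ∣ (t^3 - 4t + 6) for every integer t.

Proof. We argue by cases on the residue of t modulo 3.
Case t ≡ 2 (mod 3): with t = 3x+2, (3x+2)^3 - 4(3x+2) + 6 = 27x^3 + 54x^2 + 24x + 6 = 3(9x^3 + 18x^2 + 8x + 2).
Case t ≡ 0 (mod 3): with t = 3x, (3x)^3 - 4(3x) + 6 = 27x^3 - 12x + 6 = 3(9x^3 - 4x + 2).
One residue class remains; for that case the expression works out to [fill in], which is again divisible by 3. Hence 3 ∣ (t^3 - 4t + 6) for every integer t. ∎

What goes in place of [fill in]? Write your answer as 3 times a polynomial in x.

The residues treated are {2, 0}, so the missing case is t ≡ 1 (mod 3); write t = 3x+1.
Then (3x+1)^3 - 4(3x+1) + 6 = 27x^3 + 27x^2 - 3x + 3 = 3(9x^3 + 9x^2 - x + 1).

3(9x^3 + 9x^2 - x + 1)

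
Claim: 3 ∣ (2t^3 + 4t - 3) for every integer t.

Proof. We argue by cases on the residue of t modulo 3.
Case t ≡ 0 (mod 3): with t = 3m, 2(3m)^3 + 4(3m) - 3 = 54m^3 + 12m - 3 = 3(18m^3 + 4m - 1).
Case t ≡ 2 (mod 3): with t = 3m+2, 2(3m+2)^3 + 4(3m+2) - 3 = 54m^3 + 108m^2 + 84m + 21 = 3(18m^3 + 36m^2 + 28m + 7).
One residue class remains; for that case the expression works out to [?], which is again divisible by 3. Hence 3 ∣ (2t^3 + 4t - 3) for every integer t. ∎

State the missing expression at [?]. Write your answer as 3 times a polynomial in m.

3(18m^3 + 18m^2 + 10m + 1)

Only t ≡ 1 (mod 3) is unaccounted for. Put t = 3m+1:
2(3m+1)^3 + 4(3m+1) - 3 expands to 54m^3 + 54m^2 + 30m + 3,
and factoring out 3 leaves 3(18m^3 + 18m^2 + 10m + 1).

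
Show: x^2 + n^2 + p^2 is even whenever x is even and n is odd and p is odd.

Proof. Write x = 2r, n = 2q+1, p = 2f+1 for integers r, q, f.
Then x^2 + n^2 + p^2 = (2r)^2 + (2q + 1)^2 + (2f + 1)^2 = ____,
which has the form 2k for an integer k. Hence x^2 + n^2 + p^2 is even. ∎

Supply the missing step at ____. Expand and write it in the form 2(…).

(2r)^2 + (2q + 1)^2 + (2f + 1)^2 = 4f^2 + 4f + 4q^2 + 4q + 4r^2 + 2
= 2(2f^2 + 2f + 2q^2 + 2q + 2r^2 + 1).
Since 2f^2 + 2f + 2q^2 + 2q + 2r^2 + 1 is an integer, the sum of squares is of the form 2k for an integer k.

2(2f^2 + 2f + 2q^2 + 2q + 2r^2 + 1)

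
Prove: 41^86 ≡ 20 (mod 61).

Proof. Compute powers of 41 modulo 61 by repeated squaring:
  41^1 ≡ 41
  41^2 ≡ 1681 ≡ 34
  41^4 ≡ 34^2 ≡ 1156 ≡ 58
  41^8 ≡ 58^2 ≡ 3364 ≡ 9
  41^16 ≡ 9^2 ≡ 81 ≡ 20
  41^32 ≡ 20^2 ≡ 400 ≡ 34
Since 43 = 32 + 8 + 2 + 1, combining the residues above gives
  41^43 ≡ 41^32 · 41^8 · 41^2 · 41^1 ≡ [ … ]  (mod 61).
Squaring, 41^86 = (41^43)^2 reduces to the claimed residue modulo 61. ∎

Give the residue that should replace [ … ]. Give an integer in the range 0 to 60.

Multiply the listed residues: 34 · 9 · 34 · 41 = 306 → 10404 → 426564.
Reducing modulo 61: 426564 = 6992·61 + 52, so 41^43 ≡ 52.

52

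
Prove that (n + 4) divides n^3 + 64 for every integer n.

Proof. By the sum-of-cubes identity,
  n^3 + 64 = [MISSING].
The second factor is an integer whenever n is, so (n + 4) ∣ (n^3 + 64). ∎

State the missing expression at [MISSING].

(n + 4)(n^2 - 4n + 16)

a^3 + b^3 = (a + b)(a^2 - ab + b^2). With a = n, b = 4:
n^3 + 64 = (n + 4)(n^2 - 4n + 16).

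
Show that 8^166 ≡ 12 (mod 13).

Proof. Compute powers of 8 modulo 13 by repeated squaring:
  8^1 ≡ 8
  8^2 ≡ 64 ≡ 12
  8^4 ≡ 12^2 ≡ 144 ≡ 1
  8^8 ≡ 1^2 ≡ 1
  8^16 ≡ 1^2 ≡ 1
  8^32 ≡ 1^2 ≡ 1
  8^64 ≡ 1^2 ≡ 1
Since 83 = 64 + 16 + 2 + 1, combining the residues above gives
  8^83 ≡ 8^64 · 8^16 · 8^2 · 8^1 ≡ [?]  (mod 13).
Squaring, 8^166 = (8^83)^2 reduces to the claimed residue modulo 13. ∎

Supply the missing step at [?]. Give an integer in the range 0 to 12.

5

8^64 · 8^16 · 8^2 · 8^1 ≡ 1 · 1 · 12 · 8 = 96.
96 mod 13 = 5, so 8^83 ≡ 5 (mod 13).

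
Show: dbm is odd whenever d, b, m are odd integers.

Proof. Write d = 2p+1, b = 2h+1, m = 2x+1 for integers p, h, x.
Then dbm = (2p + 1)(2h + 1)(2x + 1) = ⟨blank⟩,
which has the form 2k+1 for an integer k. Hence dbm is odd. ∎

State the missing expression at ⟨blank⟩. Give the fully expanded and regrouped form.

2(4hpx + 2hp + 2hx + h + 2px + p + x) + 1

(2p + 1)(2h + 1)(2x + 1) = 8hpx + 4hp + 4hx + 2h + 4px + 2p + 2x + 1
= 2(4hpx + 2hp + 2hx + h + 2px + p + x) + 1.
Since 4hpx + 2hp + 2hx + h + 2px + p + x is an integer, the product is of the form 2k+1 for an integer k.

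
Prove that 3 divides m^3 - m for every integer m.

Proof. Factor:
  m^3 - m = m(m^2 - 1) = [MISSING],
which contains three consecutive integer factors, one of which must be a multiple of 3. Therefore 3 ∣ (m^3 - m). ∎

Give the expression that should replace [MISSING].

(m - 1)m(m + 1)

m(m^2 - 1) = m(m - 1)(m + 1) = (m - 1)m(m + 1).
These three factors are consecutive integers, so their product is divisible by 3.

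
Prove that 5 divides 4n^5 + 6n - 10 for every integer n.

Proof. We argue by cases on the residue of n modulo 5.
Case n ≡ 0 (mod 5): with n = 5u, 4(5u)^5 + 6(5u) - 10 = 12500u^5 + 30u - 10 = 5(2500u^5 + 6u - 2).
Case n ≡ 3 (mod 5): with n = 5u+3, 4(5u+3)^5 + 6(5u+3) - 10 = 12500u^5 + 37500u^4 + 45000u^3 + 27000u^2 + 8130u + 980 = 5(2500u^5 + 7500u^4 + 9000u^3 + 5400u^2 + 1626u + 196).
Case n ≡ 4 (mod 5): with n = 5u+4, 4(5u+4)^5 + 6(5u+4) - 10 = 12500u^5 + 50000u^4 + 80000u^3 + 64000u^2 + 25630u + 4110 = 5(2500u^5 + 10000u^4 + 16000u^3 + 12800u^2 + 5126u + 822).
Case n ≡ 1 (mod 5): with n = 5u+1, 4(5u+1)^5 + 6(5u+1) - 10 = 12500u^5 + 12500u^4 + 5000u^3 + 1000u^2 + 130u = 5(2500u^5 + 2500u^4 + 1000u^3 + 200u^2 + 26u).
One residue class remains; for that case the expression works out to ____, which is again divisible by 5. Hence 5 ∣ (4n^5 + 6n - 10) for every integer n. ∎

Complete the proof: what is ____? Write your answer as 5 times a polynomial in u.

5(2500u^5 + 5000u^4 + 4000u^3 + 1600u^2 + 326u + 26)

The residues treated are {0, 3, 4, 1}, so the missing case is n ≡ 2 (mod 5); write n = 5u+2.
Then 4(5u+2)^5 + 6(5u+2) - 10 = 12500u^5 + 25000u^4 + 20000u^3 + 8000u^2 + 1630u + 130 = 5(2500u^5 + 5000u^4 + 4000u^3 + 1600u^2 + 326u + 26).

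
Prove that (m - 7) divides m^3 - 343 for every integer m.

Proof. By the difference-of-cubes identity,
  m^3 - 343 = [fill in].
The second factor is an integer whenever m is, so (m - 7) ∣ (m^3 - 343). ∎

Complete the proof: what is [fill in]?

a^3 - b^3 = (a - b)(a^2 + ab + b^2). With a = m, b = 7:
m^3 - 343 = (m - 7)(m^2 + 7m + 49).

(m - 7)(m^2 + 7m + 49)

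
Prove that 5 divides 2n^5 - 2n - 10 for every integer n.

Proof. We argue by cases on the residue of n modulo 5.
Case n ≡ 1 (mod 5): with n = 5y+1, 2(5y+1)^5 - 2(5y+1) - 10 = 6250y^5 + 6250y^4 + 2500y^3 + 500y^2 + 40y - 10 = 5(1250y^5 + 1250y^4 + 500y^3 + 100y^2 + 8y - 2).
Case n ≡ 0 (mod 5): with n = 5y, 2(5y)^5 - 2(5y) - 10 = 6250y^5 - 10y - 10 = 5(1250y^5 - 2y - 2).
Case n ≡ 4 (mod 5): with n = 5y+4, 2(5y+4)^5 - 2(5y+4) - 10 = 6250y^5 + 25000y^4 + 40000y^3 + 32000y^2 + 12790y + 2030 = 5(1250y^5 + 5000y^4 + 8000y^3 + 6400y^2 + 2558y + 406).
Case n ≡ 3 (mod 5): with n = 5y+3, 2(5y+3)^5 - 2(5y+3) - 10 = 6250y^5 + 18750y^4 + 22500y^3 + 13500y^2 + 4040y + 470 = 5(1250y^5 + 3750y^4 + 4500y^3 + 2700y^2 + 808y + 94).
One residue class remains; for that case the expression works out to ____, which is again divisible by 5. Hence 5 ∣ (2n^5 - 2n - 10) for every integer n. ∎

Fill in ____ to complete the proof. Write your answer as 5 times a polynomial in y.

Only n ≡ 2 (mod 5) is unaccounted for. Put n = 5y+2:
2(5y+2)^5 - 2(5y+2) - 10 expands to 6250y^5 + 12500y^4 + 10000y^3 + 4000y^2 + 790y + 50,
and factoring out 5 leaves 5(1250y^5 + 2500y^4 + 2000y^3 + 800y^2 + 158y + 10).

5(1250y^5 + 2500y^4 + 2000y^3 + 800y^2 + 158y + 10)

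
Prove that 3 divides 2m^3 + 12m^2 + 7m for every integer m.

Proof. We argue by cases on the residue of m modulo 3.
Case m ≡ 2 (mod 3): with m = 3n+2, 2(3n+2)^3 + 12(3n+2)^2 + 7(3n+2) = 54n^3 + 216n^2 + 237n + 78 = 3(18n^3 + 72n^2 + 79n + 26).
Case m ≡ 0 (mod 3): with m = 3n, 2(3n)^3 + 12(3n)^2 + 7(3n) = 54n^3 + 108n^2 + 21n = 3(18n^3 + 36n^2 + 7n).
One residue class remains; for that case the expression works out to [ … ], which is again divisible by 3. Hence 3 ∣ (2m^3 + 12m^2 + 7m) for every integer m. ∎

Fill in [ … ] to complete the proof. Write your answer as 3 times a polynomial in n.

3(18n^3 + 54n^2 + 37n + 7)

The residues treated are {2, 0}, so the missing case is m ≡ 1 (mod 3); write m = 3n+1.
Then 2(3n+1)^3 + 12(3n+1)^2 + 7(3n+1) = 54n^3 + 162n^2 + 111n + 21 = 3(18n^3 + 54n^2 + 37n + 7).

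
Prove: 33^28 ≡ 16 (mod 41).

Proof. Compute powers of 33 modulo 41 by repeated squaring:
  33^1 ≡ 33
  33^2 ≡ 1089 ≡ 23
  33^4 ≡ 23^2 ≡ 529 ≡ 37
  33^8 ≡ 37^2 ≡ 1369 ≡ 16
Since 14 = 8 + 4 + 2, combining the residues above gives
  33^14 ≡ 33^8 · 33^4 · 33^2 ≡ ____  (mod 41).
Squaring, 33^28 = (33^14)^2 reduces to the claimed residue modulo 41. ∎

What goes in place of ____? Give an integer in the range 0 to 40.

4

33^8 · 33^4 · 33^2 ≡ 16 · 37 · 23 = 13616.
13616 mod 41 = 4, so 33^14 ≡ 4 (mod 41).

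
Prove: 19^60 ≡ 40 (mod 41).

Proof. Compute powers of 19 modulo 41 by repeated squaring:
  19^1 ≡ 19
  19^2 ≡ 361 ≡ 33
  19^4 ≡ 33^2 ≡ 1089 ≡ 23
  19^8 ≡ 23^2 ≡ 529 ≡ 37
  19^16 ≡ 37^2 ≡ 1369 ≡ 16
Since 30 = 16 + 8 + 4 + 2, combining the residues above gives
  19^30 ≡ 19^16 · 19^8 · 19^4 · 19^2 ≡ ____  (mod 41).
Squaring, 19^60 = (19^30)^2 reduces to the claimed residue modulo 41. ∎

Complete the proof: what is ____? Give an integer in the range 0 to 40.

9

Multiply the listed residues: 16 · 37 · 23 · 33 = 592 → 13616 → 449328.
Reducing modulo 41: 449328 = 10959·41 + 9, so 19^30 ≡ 9.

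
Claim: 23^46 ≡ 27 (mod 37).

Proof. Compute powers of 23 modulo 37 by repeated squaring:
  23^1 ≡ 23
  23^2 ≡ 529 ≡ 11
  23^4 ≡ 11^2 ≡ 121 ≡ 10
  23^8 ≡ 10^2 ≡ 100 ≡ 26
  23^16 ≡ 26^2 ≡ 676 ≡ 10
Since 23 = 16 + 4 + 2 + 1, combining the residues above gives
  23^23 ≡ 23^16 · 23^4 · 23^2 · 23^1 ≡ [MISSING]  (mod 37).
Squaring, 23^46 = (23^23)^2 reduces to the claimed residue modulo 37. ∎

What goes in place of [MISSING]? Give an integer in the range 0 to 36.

Multiply the listed residues: 10 · 10 · 11 · 23 = 100 → 1100 → 25300.
Reducing modulo 37: 25300 = 683·37 + 29, so 23^23 ≡ 29.

29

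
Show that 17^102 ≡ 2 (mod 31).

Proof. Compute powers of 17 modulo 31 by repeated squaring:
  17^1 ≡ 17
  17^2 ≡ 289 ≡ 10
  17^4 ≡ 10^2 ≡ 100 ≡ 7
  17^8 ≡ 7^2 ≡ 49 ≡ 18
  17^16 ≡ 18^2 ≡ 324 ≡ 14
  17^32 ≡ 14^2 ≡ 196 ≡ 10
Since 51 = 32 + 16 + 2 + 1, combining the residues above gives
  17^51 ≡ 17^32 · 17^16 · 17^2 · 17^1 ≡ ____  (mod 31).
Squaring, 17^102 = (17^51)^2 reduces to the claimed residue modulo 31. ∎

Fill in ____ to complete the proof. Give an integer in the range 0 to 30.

17^32 · 17^16 · 17^2 · 17^1 ≡ 10 · 14 · 10 · 17 = 23800.
23800 mod 31 = 23, so 17^51 ≡ 23 (mod 31).

23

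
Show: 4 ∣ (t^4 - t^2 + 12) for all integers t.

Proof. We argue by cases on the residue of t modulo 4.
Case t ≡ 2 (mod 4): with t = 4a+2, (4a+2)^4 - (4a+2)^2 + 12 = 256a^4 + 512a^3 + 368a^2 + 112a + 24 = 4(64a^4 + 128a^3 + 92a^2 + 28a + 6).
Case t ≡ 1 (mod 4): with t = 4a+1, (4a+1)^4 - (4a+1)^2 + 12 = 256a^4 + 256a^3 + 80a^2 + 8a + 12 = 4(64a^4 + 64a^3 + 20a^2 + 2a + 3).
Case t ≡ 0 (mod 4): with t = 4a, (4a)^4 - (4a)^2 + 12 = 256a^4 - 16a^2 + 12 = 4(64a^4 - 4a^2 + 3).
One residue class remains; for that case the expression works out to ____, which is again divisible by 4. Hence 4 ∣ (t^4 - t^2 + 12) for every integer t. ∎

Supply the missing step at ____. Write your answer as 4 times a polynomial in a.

4(64a^4 + 192a^3 + 212a^2 + 102a + 21)

Only t ≡ 3 (mod 4) is unaccounted for. Put t = 4a+3:
(4a+3)^4 - (4a+3)^2 + 12 expands to 256a^4 + 768a^3 + 848a^2 + 408a + 84,
and factoring out 4 leaves 4(64a^4 + 192a^3 + 212a^2 + 102a + 21).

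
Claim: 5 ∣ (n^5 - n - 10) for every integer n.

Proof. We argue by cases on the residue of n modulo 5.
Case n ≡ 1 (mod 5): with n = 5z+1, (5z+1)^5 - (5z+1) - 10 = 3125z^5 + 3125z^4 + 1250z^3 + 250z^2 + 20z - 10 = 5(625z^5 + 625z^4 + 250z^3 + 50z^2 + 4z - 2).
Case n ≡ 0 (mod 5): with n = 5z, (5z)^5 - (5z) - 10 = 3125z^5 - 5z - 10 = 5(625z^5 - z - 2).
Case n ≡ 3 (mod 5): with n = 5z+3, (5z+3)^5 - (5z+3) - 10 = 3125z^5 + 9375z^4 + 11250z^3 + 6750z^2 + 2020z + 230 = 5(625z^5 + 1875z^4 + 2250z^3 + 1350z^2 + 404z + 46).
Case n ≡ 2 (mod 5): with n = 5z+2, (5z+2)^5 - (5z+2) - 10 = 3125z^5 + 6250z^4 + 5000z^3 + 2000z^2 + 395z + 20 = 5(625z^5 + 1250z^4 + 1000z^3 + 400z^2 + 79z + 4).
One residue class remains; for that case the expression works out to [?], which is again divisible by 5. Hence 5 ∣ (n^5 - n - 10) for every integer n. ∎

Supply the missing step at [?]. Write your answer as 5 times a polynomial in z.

5(625z^5 + 2500z^4 + 4000z^3 + 3200z^2 + 1279z + 202)

Only n ≡ 4 (mod 5) is unaccounted for. Put n = 5z+4:
(5z+4)^5 - (5z+4) - 10 expands to 3125z^5 + 12500z^4 + 20000z^3 + 16000z^2 + 6395z + 1010,
and factoring out 5 leaves 5(625z^5 + 2500z^4 + 4000z^3 + 3200z^2 + 1279z + 202).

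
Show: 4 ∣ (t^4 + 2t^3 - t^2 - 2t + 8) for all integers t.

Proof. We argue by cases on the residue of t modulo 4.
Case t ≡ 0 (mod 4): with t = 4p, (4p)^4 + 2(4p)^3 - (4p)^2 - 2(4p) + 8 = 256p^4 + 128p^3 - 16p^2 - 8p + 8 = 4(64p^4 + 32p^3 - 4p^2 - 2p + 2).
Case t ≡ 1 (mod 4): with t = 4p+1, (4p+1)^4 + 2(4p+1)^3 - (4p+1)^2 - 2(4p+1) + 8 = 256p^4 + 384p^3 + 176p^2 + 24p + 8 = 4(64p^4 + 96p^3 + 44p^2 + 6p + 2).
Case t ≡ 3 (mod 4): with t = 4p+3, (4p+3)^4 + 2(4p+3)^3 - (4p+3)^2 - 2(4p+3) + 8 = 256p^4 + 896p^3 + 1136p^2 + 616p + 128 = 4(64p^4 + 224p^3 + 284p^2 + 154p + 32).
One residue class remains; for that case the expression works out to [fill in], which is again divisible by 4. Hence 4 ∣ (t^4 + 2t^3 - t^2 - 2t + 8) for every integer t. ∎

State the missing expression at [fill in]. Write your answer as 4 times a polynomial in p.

The residues treated are {0, 1, 3}, so the missing case is t ≡ 2 (mod 4); write t = 4p+2.
Then (4p+2)^4 + 2(4p+2)^3 - (4p+2)^2 - 2(4p+2) + 8 = 256p^4 + 640p^3 + 560p^2 + 200p + 32 = 4(64p^4 + 160p^3 + 140p^2 + 50p + 8).

4(64p^4 + 160p^3 + 140p^2 + 50p + 8)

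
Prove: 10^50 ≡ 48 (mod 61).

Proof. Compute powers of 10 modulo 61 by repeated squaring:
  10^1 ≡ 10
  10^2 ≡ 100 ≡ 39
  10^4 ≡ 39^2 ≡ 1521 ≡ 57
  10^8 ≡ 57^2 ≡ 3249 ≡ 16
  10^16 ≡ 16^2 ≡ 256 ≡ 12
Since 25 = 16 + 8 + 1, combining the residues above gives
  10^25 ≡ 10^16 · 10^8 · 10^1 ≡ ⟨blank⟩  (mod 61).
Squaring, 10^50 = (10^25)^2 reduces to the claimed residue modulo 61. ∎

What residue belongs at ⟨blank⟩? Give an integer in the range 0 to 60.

Multiply the listed residues: 12 · 16 · 10 = 192 → 1920.
Reducing modulo 61: 1920 = 31·61 + 29, so 10^25 ≡ 29.

29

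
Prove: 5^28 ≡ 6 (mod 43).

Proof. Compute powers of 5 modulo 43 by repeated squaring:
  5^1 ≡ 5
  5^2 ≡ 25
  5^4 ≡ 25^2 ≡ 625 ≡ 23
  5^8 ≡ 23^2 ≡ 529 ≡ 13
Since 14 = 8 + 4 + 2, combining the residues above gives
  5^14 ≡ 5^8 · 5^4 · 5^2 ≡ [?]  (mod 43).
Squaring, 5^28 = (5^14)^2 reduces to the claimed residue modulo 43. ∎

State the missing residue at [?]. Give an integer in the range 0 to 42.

5^8 · 5^4 · 5^2 ≡ 13 · 23 · 25 = 7475.
7475 mod 43 = 36, so 5^14 ≡ 36 (mod 43).

36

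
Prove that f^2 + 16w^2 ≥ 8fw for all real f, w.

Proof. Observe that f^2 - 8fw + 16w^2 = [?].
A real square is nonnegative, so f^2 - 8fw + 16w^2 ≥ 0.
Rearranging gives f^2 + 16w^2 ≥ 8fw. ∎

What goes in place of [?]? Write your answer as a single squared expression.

f^2 - 8fw + 16w^2 is a perfect-square trinomial: the outer terms are (f)^2 and (4w)^2, and the cross term is -2·f·4w.
So f^2 - 8fw + 16w^2 = (f - 4w)^2 ≥ 0.

(f - 4w)^2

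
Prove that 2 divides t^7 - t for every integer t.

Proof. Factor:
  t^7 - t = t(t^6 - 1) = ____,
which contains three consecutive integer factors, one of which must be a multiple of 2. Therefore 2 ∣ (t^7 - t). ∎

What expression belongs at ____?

(t - 1)t(t + 1)(t^4 + t^2 + 1)

t^6 - 1 = (t^2 - 1)(t^4 + t^2 + 1), and t^2 - 1 = (t-1)(t+1).
So t(t^6 - 1) = (t - 1)t(t + 1)(t^4 + t^2 + 1).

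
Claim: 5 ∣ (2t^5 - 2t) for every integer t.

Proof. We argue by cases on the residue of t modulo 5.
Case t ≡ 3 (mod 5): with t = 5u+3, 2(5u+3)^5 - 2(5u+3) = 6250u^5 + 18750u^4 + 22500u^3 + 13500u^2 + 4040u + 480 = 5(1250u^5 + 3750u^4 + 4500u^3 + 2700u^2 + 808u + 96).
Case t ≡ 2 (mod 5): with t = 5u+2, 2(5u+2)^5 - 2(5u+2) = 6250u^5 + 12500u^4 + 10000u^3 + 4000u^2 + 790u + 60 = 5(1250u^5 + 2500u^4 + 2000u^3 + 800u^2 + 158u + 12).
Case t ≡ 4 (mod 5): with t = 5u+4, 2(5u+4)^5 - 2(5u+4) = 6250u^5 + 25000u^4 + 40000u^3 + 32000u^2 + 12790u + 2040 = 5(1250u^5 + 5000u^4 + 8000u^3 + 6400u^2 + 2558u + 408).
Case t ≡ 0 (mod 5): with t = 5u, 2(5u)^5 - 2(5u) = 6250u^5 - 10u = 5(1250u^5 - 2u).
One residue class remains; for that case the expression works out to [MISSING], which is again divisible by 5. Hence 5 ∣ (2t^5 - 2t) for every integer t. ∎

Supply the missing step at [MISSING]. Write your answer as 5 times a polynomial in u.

Only t ≡ 1 (mod 5) is unaccounted for. Put t = 5u+1:
2(5u+1)^5 - 2(5u+1) expands to 6250u^5 + 6250u^4 + 2500u^3 + 500u^2 + 40u,
and factoring out 5 leaves 5(1250u^5 + 1250u^4 + 500u^3 + 100u^2 + 8u).

5(1250u^5 + 1250u^4 + 500u^3 + 100u^2 + 8u)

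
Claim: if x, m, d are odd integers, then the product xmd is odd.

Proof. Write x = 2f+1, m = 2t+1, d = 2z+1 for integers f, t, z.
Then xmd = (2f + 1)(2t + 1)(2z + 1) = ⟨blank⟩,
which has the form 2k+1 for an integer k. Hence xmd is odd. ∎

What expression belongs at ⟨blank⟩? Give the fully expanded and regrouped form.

Expanding: (2f + 1)(2t + 1)(2z + 1) = 8ftz + 4ft + 4fz + 2f + 4tz + 2t + 2z + 1.
Every term except the constant is even, so this is 2(4ftz + 2ft + 2fz + f + 2tz + t + z) + 1,
and 4ftz + 2ft + 2fz + f + 2tz + t + z ∈ ℤ gives the required form.

2(4ftz + 2ft + 2fz + f + 2tz + t + z) + 1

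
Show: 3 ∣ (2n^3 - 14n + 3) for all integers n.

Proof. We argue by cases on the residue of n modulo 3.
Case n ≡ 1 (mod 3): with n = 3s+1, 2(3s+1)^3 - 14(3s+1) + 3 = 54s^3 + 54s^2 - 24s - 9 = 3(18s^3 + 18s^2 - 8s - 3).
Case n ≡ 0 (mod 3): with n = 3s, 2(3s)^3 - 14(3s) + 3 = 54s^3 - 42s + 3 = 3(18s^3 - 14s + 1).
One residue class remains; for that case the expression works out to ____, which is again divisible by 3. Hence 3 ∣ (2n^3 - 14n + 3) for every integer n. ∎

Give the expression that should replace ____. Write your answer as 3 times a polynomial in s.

The residues treated are {1, 0}, so the missing case is n ≡ 2 (mod 3); write n = 3s+2.
Then 2(3s+2)^3 - 14(3s+2) + 3 = 54s^3 + 108s^2 + 30s - 9 = 3(18s^3 + 36s^2 + 10s - 3).

3(18s^3 + 36s^2 + 10s - 3)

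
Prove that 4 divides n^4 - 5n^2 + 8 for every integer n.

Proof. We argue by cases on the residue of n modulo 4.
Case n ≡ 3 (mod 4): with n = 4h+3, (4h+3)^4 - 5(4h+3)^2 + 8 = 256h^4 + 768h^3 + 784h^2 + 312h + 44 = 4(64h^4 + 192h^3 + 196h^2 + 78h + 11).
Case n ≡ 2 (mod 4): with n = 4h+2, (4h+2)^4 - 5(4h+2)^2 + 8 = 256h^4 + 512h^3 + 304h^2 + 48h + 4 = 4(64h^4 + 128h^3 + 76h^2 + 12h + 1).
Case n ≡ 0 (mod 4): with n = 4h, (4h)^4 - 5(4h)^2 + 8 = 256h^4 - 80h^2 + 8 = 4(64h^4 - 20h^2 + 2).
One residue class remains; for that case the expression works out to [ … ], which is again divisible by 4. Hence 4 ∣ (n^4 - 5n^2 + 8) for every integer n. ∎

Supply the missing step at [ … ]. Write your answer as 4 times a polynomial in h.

The residues treated are {3, 2, 0}, so the missing case is n ≡ 1 (mod 4); write n = 4h+1.
Then (4h+1)^4 - 5(4h+1)^2 + 8 = 256h^4 + 256h^3 + 16h^2 - 24h + 4 = 4(64h^4 + 64h^3 + 4h^2 - 6h + 1).

4(64h^4 + 64h^3 + 4h^2 - 6h + 1)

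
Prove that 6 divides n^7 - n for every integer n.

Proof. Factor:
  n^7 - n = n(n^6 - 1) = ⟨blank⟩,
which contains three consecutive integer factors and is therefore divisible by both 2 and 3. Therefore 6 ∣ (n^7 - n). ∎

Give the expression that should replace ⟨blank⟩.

n^6 - 1 = (n^2 - 1)(n^4 + n^2 + 1), and n^2 - 1 = (n-1)(n+1).
So n(n^6 - 1) = (n - 1)n(n + 1)(n^4 + n^2 + 1).

(n - 1)n(n + 1)(n^4 + n^2 + 1)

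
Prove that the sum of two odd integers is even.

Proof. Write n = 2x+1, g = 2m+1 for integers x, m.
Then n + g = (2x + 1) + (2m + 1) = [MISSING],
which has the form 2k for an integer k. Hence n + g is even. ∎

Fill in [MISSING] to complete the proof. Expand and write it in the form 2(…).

Expanding: (2x + 1) + (2m + 1) = 2m + 2x + 2.
Every term is even; pulling out the factor of 2 gives 2(m + x + 1).

2(m + x + 1)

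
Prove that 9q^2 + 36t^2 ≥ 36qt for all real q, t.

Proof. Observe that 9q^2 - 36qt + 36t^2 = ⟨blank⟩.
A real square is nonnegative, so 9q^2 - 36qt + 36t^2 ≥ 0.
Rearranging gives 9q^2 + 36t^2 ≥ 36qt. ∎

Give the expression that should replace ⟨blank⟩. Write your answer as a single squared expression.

The leading and trailing coefficients are 3^2 and 6^2, and 36 = 2·3·6, so the trinomial is (3q - 6t)^2.
Hence 9q^2 - 36qt + 36t^2 ≥ 0.

(3q - 6t)^2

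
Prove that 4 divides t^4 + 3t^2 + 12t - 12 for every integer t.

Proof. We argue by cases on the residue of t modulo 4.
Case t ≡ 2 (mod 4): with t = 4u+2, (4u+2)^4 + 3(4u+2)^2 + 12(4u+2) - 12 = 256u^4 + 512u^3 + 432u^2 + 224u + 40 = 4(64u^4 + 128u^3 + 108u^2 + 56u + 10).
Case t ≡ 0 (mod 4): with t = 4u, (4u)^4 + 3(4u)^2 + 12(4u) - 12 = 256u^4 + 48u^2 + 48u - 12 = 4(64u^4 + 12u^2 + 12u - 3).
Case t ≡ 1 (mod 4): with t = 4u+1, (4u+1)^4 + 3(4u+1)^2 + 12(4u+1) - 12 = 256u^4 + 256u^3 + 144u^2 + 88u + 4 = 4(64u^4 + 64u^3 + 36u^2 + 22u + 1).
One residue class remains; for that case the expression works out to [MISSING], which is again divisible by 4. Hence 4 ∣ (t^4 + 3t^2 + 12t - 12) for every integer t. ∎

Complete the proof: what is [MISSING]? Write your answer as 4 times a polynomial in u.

The residues treated are {2, 0, 1}, so the missing case is t ≡ 3 (mod 4); write t = 4u+3.
Then (4u+3)^4 + 3(4u+3)^2 + 12(4u+3) - 12 = 256u^4 + 768u^3 + 912u^2 + 552u + 132 = 4(64u^4 + 192u^3 + 228u^2 + 138u + 33).

4(64u^4 + 192u^3 + 228u^2 + 138u + 33)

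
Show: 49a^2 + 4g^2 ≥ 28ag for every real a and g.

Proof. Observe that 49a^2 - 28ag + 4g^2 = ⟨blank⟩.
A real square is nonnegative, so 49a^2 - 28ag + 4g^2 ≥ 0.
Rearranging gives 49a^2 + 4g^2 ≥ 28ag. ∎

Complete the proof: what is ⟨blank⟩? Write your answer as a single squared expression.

49a^2 - 28ag + 4g^2 is a perfect-square trinomial: the outer terms are (7a)^2 and (2g)^2, and the cross term is -2·7a·2g.
So 49a^2 - 28ag + 4g^2 = (7a - 2g)^2 ≥ 0.

(7a - 2g)^2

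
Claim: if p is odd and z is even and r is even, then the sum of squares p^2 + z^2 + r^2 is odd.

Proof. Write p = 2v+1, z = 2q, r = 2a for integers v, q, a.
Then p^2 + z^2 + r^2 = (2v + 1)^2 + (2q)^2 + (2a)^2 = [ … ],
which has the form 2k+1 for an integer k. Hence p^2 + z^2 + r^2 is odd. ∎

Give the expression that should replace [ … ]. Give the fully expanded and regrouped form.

2(2a^2 + 2q^2 + 2v^2 + 2v) + 1

Expanding: (2v + 1)^2 + (2q)^2 + (2a)^2 = 4a^2 + 4q^2 + 4v^2 + 4v + 1.
Every term except the constant is even, so this is 2(2a^2 + 2q^2 + 2v^2 + 2v) + 1,
and 2a^2 + 2q^2 + 2v^2 + 2v ∈ ℤ gives the required form.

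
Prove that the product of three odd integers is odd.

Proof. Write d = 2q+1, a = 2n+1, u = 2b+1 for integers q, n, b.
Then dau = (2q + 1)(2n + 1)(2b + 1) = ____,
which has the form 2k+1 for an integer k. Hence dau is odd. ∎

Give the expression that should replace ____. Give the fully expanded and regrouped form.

2(4bnq + 2bn + 2bq + b + 2nq + n + q) + 1

(2q + 1)(2n + 1)(2b + 1) = 8bnq + 4bn + 4bq + 2b + 4nq + 2n + 2q + 1
= 2(4bnq + 2bn + 2bq + b + 2nq + n + q) + 1.
Since 4bnq + 2bn + 2bq + b + 2nq + n + q is an integer, the product is of the form 2k+1 for an integer k.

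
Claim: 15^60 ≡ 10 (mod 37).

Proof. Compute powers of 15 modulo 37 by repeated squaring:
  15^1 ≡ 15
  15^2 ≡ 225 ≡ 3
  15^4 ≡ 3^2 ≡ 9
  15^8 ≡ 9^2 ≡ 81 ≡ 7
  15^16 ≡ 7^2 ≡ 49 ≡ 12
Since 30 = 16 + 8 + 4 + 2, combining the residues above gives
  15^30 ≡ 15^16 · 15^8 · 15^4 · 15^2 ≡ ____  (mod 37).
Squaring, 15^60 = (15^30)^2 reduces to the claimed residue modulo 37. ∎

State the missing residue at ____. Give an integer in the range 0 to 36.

11

Multiply the listed residues: 12 · 7 · 9 · 3 = 84 → 756 → 2268.
Reducing modulo 37: 2268 = 61·37 + 11, so 15^30 ≡ 11.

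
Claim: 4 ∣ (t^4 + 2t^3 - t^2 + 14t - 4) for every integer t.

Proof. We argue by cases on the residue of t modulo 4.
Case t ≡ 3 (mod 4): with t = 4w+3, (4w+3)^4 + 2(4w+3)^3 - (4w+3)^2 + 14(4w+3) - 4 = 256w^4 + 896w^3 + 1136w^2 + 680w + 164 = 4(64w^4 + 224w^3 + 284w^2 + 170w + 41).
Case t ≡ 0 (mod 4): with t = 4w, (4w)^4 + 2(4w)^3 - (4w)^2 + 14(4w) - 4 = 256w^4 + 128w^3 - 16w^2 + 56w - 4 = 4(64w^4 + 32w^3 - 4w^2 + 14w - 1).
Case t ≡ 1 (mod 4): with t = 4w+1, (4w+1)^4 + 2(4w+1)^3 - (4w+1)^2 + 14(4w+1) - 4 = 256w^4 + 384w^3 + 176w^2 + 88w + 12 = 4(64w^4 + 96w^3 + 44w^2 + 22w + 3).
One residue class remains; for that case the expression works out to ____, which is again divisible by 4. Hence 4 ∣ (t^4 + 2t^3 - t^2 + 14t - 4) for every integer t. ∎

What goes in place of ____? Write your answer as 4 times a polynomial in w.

Only t ≡ 2 (mod 4) is unaccounted for. Put t = 4w+2:
(4w+2)^4 + 2(4w+2)^3 - (4w+2)^2 + 14(4w+2) - 4 expands to 256w^4 + 640w^3 + 560w^2 + 264w + 52,
and factoring out 4 leaves 4(64w^4 + 160w^3 + 140w^2 + 66w + 13).

4(64w^4 + 160w^3 + 140w^2 + 66w + 13)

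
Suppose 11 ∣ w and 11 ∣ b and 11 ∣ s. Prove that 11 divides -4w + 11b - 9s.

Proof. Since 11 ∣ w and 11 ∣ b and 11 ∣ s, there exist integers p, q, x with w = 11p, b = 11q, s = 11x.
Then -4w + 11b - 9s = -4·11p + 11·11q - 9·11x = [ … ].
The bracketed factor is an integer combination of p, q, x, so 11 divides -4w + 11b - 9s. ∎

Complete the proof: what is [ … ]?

Pull the common 11 out of every term: -4·11p + 11·11q - 9·11x = 11(-4p + 11q - 9x).
-4p + 11q - 9x is an integer, which exhibits the divisibility.

11(-4p + 11q - 9x)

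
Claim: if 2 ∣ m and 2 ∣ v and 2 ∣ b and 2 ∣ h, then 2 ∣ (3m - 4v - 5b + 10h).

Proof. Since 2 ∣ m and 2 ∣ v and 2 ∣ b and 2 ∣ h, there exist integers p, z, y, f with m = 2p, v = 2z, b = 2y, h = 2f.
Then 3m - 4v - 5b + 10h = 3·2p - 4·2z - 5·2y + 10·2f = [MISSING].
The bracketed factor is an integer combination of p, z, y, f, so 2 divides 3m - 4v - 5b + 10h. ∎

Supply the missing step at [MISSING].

Each term has a factor of 2: 3·2p - 4·2z - 5·2y + 10·2f = 2·(10f + 3p - 5y - 4z).
Since 10f + 3p - 5y - 4z is an integer, 2 ∣ (3m - 4v - 5b + 10h).

2(10f + 3p - 5y - 4z)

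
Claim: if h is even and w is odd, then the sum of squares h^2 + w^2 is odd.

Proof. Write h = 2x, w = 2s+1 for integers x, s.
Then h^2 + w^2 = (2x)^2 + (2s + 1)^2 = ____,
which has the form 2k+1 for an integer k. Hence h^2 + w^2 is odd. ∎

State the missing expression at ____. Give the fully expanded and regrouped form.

2(2s^2 + 2s + 2x^2) + 1

(2x)^2 + (2s + 1)^2 = 4s^2 + 4s + 4x^2 + 1
= 2(2s^2 + 2s + 2x^2) + 1.
Since 2s^2 + 2s + 2x^2 is an integer, the sum of squares is of the form 2k+1 for an integer k.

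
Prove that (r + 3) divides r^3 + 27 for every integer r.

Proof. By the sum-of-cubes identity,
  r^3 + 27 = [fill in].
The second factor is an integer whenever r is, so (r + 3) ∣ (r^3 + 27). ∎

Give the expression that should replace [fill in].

Polynomial division of r^3 + 27 by r + 3 leaves remainder 0 and quotient r^2 - 3r + 9.
Hence r^3 + 27 = (r + 3)(r^2 - 3r + 9).

(r + 3)(r^2 - 3r + 9)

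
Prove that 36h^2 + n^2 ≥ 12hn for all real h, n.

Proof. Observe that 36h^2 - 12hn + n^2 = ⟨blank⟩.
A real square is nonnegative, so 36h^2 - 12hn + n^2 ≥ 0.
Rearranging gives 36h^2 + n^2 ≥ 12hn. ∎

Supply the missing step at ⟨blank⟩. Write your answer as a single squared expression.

(6h - n)^2

The leading and trailing coefficients are 6^2 and 1^2, and 12 = 2·6·1, so the trinomial is (6h - n)^2.
Hence 36h^2 - 12hn + n^2 ≥ 0.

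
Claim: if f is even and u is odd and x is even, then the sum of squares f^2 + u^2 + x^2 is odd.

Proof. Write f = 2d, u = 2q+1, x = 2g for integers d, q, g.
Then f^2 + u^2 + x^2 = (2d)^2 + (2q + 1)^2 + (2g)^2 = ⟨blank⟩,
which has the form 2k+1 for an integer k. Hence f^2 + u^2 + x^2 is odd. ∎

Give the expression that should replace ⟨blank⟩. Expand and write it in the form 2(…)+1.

2(2d^2 + 2g^2 + 2q^2 + 2q) + 1

Expanding: (2d)^2 + (2q + 1)^2 + (2g)^2 = 4d^2 + 4g^2 + 4q^2 + 4q + 1.
Every term except the constant is even, so this is 2(2d^2 + 2g^2 + 2q^2 + 2q) + 1,
and 2d^2 + 2g^2 + 2q^2 + 2q ∈ ℤ gives the required form.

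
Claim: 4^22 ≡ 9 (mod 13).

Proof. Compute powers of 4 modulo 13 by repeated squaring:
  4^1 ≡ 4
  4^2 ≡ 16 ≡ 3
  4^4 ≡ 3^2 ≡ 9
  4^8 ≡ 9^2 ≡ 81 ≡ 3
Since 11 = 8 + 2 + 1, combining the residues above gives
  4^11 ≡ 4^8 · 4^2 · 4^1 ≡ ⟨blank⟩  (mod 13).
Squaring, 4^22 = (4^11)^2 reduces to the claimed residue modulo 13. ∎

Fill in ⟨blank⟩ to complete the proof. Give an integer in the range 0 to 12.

10

Multiply the listed residues: 3 · 3 · 4 = 9 → 36.
Reducing modulo 13: 36 = 2·13 + 10, so 4^11 ≡ 10.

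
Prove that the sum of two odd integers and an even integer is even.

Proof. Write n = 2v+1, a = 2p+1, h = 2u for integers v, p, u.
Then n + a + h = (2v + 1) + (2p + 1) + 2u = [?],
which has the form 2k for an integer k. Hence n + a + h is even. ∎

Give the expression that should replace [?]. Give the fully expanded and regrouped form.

Expanding: (2v + 1) + (2p + 1) + 2u = 2p + 2u + 2v + 2.
Every term is even; pulling out the factor of 2 gives 2(p + u + v + 1).

2(p + u + v + 1)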